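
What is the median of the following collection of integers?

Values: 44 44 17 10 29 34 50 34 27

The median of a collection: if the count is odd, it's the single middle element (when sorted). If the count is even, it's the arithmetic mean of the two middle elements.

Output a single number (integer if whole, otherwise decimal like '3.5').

Step 1: insert 44 -> lo=[44] (size 1, max 44) hi=[] (size 0) -> median=44
Step 2: insert 44 -> lo=[44] (size 1, max 44) hi=[44] (size 1, min 44) -> median=44
Step 3: insert 17 -> lo=[17, 44] (size 2, max 44) hi=[44] (size 1, min 44) -> median=44
Step 4: insert 10 -> lo=[10, 17] (size 2, max 17) hi=[44, 44] (size 2, min 44) -> median=30.5
Step 5: insert 29 -> lo=[10, 17, 29] (size 3, max 29) hi=[44, 44] (size 2, min 44) -> median=29
Step 6: insert 34 -> lo=[10, 17, 29] (size 3, max 29) hi=[34, 44, 44] (size 3, min 34) -> median=31.5
Step 7: insert 50 -> lo=[10, 17, 29, 34] (size 4, max 34) hi=[44, 44, 50] (size 3, min 44) -> median=34
Step 8: insert 34 -> lo=[10, 17, 29, 34] (size 4, max 34) hi=[34, 44, 44, 50] (size 4, min 34) -> median=34
Step 9: insert 27 -> lo=[10, 17, 27, 29, 34] (size 5, max 34) hi=[34, 44, 44, 50] (size 4, min 34) -> median=34

Answer: 34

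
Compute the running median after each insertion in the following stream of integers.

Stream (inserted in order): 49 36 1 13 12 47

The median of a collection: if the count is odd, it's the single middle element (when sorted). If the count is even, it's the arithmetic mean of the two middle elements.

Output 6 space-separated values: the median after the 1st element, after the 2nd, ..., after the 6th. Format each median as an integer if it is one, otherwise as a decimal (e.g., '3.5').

Step 1: insert 49 -> lo=[49] (size 1, max 49) hi=[] (size 0) -> median=49
Step 2: insert 36 -> lo=[36] (size 1, max 36) hi=[49] (size 1, min 49) -> median=42.5
Step 3: insert 1 -> lo=[1, 36] (size 2, max 36) hi=[49] (size 1, min 49) -> median=36
Step 4: insert 13 -> lo=[1, 13] (size 2, max 13) hi=[36, 49] (size 2, min 36) -> median=24.5
Step 5: insert 12 -> lo=[1, 12, 13] (size 3, max 13) hi=[36, 49] (size 2, min 36) -> median=13
Step 6: insert 47 -> lo=[1, 12, 13] (size 3, max 13) hi=[36, 47, 49] (size 3, min 36) -> median=24.5

Answer: 49 42.5 36 24.5 13 24.5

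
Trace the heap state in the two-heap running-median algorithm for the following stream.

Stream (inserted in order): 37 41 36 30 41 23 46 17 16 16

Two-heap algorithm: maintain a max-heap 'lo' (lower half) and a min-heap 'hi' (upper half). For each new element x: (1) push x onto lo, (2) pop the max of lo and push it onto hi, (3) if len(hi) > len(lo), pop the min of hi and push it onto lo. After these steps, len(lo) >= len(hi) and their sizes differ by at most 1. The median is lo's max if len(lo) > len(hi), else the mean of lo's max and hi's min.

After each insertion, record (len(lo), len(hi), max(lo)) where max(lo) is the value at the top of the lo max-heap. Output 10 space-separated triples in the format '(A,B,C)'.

Step 1: insert 37 -> lo=[37] hi=[] -> (len(lo)=1, len(hi)=0, max(lo)=37)
Step 2: insert 41 -> lo=[37] hi=[41] -> (len(lo)=1, len(hi)=1, max(lo)=37)
Step 3: insert 36 -> lo=[36, 37] hi=[41] -> (len(lo)=2, len(hi)=1, max(lo)=37)
Step 4: insert 30 -> lo=[30, 36] hi=[37, 41] -> (len(lo)=2, len(hi)=2, max(lo)=36)
Step 5: insert 41 -> lo=[30, 36, 37] hi=[41, 41] -> (len(lo)=3, len(hi)=2, max(lo)=37)
Step 6: insert 23 -> lo=[23, 30, 36] hi=[37, 41, 41] -> (len(lo)=3, len(hi)=3, max(lo)=36)
Step 7: insert 46 -> lo=[23, 30, 36, 37] hi=[41, 41, 46] -> (len(lo)=4, len(hi)=3, max(lo)=37)
Step 8: insert 17 -> lo=[17, 23, 30, 36] hi=[37, 41, 41, 46] -> (len(lo)=4, len(hi)=4, max(lo)=36)
Step 9: insert 16 -> lo=[16, 17, 23, 30, 36] hi=[37, 41, 41, 46] -> (len(lo)=5, len(hi)=4, max(lo)=36)
Step 10: insert 16 -> lo=[16, 16, 17, 23, 30] hi=[36, 37, 41, 41, 46] -> (len(lo)=5, len(hi)=5, max(lo)=30)

Answer: (1,0,37) (1,1,37) (2,1,37) (2,2,36) (3,2,37) (3,3,36) (4,3,37) (4,4,36) (5,4,36) (5,5,30)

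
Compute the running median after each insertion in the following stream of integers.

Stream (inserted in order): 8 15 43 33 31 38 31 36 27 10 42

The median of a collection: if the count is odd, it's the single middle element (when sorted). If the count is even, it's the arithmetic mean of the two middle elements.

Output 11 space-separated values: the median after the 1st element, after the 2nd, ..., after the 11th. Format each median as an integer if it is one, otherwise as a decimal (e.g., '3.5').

Step 1: insert 8 -> lo=[8] (size 1, max 8) hi=[] (size 0) -> median=8
Step 2: insert 15 -> lo=[8] (size 1, max 8) hi=[15] (size 1, min 15) -> median=11.5
Step 3: insert 43 -> lo=[8, 15] (size 2, max 15) hi=[43] (size 1, min 43) -> median=15
Step 4: insert 33 -> lo=[8, 15] (size 2, max 15) hi=[33, 43] (size 2, min 33) -> median=24
Step 5: insert 31 -> lo=[8, 15, 31] (size 3, max 31) hi=[33, 43] (size 2, min 33) -> median=31
Step 6: insert 38 -> lo=[8, 15, 31] (size 3, max 31) hi=[33, 38, 43] (size 3, min 33) -> median=32
Step 7: insert 31 -> lo=[8, 15, 31, 31] (size 4, max 31) hi=[33, 38, 43] (size 3, min 33) -> median=31
Step 8: insert 36 -> lo=[8, 15, 31, 31] (size 4, max 31) hi=[33, 36, 38, 43] (size 4, min 33) -> median=32
Step 9: insert 27 -> lo=[8, 15, 27, 31, 31] (size 5, max 31) hi=[33, 36, 38, 43] (size 4, min 33) -> median=31
Step 10: insert 10 -> lo=[8, 10, 15, 27, 31] (size 5, max 31) hi=[31, 33, 36, 38, 43] (size 5, min 31) -> median=31
Step 11: insert 42 -> lo=[8, 10, 15, 27, 31, 31] (size 6, max 31) hi=[33, 36, 38, 42, 43] (size 5, min 33) -> median=31

Answer: 8 11.5 15 24 31 32 31 32 31 31 31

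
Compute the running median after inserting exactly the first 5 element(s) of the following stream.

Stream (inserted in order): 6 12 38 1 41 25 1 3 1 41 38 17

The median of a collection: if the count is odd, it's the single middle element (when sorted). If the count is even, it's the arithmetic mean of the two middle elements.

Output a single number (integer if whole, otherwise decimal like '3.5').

Step 1: insert 6 -> lo=[6] (size 1, max 6) hi=[] (size 0) -> median=6
Step 2: insert 12 -> lo=[6] (size 1, max 6) hi=[12] (size 1, min 12) -> median=9
Step 3: insert 38 -> lo=[6, 12] (size 2, max 12) hi=[38] (size 1, min 38) -> median=12
Step 4: insert 1 -> lo=[1, 6] (size 2, max 6) hi=[12, 38] (size 2, min 12) -> median=9
Step 5: insert 41 -> lo=[1, 6, 12] (size 3, max 12) hi=[38, 41] (size 2, min 38) -> median=12

Answer: 12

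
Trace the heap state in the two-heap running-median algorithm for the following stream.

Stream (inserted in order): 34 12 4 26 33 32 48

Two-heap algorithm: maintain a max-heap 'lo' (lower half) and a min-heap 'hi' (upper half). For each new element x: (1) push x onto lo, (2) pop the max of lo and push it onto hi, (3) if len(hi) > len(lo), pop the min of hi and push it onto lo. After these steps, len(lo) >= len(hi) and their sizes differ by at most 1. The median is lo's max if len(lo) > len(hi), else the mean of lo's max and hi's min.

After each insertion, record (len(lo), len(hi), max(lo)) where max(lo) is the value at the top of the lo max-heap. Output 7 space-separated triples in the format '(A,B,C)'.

Step 1: insert 34 -> lo=[34] hi=[] -> (len(lo)=1, len(hi)=0, max(lo)=34)
Step 2: insert 12 -> lo=[12] hi=[34] -> (len(lo)=1, len(hi)=1, max(lo)=12)
Step 3: insert 4 -> lo=[4, 12] hi=[34] -> (len(lo)=2, len(hi)=1, max(lo)=12)
Step 4: insert 26 -> lo=[4, 12] hi=[26, 34] -> (len(lo)=2, len(hi)=2, max(lo)=12)
Step 5: insert 33 -> lo=[4, 12, 26] hi=[33, 34] -> (len(lo)=3, len(hi)=2, max(lo)=26)
Step 6: insert 32 -> lo=[4, 12, 26] hi=[32, 33, 34] -> (len(lo)=3, len(hi)=3, max(lo)=26)
Step 7: insert 48 -> lo=[4, 12, 26, 32] hi=[33, 34, 48] -> (len(lo)=4, len(hi)=3, max(lo)=32)

Answer: (1,0,34) (1,1,12) (2,1,12) (2,2,12) (3,2,26) (3,3,26) (4,3,32)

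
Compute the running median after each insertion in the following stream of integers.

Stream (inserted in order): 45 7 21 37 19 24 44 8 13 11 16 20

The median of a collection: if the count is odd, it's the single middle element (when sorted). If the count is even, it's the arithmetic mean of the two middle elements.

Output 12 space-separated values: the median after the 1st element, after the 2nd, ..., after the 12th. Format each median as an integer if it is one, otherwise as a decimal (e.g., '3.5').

Step 1: insert 45 -> lo=[45] (size 1, max 45) hi=[] (size 0) -> median=45
Step 2: insert 7 -> lo=[7] (size 1, max 7) hi=[45] (size 1, min 45) -> median=26
Step 3: insert 21 -> lo=[7, 21] (size 2, max 21) hi=[45] (size 1, min 45) -> median=21
Step 4: insert 37 -> lo=[7, 21] (size 2, max 21) hi=[37, 45] (size 2, min 37) -> median=29
Step 5: insert 19 -> lo=[7, 19, 21] (size 3, max 21) hi=[37, 45] (size 2, min 37) -> median=21
Step 6: insert 24 -> lo=[7, 19, 21] (size 3, max 21) hi=[24, 37, 45] (size 3, min 24) -> median=22.5
Step 7: insert 44 -> lo=[7, 19, 21, 24] (size 4, max 24) hi=[37, 44, 45] (size 3, min 37) -> median=24
Step 8: insert 8 -> lo=[7, 8, 19, 21] (size 4, max 21) hi=[24, 37, 44, 45] (size 4, min 24) -> median=22.5
Step 9: insert 13 -> lo=[7, 8, 13, 19, 21] (size 5, max 21) hi=[24, 37, 44, 45] (size 4, min 24) -> median=21
Step 10: insert 11 -> lo=[7, 8, 11, 13, 19] (size 5, max 19) hi=[21, 24, 37, 44, 45] (size 5, min 21) -> median=20
Step 11: insert 16 -> lo=[7, 8, 11, 13, 16, 19] (size 6, max 19) hi=[21, 24, 37, 44, 45] (size 5, min 21) -> median=19
Step 12: insert 20 -> lo=[7, 8, 11, 13, 16, 19] (size 6, max 19) hi=[20, 21, 24, 37, 44, 45] (size 6, min 20) -> median=19.5

Answer: 45 26 21 29 21 22.5 24 22.5 21 20 19 19.5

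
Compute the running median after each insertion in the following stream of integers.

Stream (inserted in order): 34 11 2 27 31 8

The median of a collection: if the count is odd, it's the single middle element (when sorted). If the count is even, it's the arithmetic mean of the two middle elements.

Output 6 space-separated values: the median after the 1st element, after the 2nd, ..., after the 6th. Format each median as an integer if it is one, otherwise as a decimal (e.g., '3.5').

Answer: 34 22.5 11 19 27 19

Derivation:
Step 1: insert 34 -> lo=[34] (size 1, max 34) hi=[] (size 0) -> median=34
Step 2: insert 11 -> lo=[11] (size 1, max 11) hi=[34] (size 1, min 34) -> median=22.5
Step 3: insert 2 -> lo=[2, 11] (size 2, max 11) hi=[34] (size 1, min 34) -> median=11
Step 4: insert 27 -> lo=[2, 11] (size 2, max 11) hi=[27, 34] (size 2, min 27) -> median=19
Step 5: insert 31 -> lo=[2, 11, 27] (size 3, max 27) hi=[31, 34] (size 2, min 31) -> median=27
Step 6: insert 8 -> lo=[2, 8, 11] (size 3, max 11) hi=[27, 31, 34] (size 3, min 27) -> median=19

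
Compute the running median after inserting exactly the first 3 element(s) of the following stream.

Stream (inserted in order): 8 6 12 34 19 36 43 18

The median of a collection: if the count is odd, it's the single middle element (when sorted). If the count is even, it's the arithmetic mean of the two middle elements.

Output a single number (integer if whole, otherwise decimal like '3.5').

Step 1: insert 8 -> lo=[8] (size 1, max 8) hi=[] (size 0) -> median=8
Step 2: insert 6 -> lo=[6] (size 1, max 6) hi=[8] (size 1, min 8) -> median=7
Step 3: insert 12 -> lo=[6, 8] (size 2, max 8) hi=[12] (size 1, min 12) -> median=8

Answer: 8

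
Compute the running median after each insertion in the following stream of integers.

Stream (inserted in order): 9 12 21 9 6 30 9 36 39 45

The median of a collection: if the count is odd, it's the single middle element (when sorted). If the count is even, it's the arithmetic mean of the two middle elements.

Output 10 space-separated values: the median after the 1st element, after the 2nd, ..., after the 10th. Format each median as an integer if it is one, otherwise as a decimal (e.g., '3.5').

Answer: 9 10.5 12 10.5 9 10.5 9 10.5 12 16.5

Derivation:
Step 1: insert 9 -> lo=[9] (size 1, max 9) hi=[] (size 0) -> median=9
Step 2: insert 12 -> lo=[9] (size 1, max 9) hi=[12] (size 1, min 12) -> median=10.5
Step 3: insert 21 -> lo=[9, 12] (size 2, max 12) hi=[21] (size 1, min 21) -> median=12
Step 4: insert 9 -> lo=[9, 9] (size 2, max 9) hi=[12, 21] (size 2, min 12) -> median=10.5
Step 5: insert 6 -> lo=[6, 9, 9] (size 3, max 9) hi=[12, 21] (size 2, min 12) -> median=9
Step 6: insert 30 -> lo=[6, 9, 9] (size 3, max 9) hi=[12, 21, 30] (size 3, min 12) -> median=10.5
Step 7: insert 9 -> lo=[6, 9, 9, 9] (size 4, max 9) hi=[12, 21, 30] (size 3, min 12) -> median=9
Step 8: insert 36 -> lo=[6, 9, 9, 9] (size 4, max 9) hi=[12, 21, 30, 36] (size 4, min 12) -> median=10.5
Step 9: insert 39 -> lo=[6, 9, 9, 9, 12] (size 5, max 12) hi=[21, 30, 36, 39] (size 4, min 21) -> median=12
Step 10: insert 45 -> lo=[6, 9, 9, 9, 12] (size 5, max 12) hi=[21, 30, 36, 39, 45] (size 5, min 21) -> median=16.5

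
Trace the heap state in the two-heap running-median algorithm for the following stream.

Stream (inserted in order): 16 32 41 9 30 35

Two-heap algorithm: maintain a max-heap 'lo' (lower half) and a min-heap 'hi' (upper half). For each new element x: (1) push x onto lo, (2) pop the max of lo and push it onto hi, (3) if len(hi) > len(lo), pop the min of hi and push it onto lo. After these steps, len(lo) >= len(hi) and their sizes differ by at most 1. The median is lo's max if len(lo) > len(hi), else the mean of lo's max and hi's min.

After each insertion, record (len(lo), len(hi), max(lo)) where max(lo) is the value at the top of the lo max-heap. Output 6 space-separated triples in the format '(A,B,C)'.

Answer: (1,0,16) (1,1,16) (2,1,32) (2,2,16) (3,2,30) (3,3,30)

Derivation:
Step 1: insert 16 -> lo=[16] hi=[] -> (len(lo)=1, len(hi)=0, max(lo)=16)
Step 2: insert 32 -> lo=[16] hi=[32] -> (len(lo)=1, len(hi)=1, max(lo)=16)
Step 3: insert 41 -> lo=[16, 32] hi=[41] -> (len(lo)=2, len(hi)=1, max(lo)=32)
Step 4: insert 9 -> lo=[9, 16] hi=[32, 41] -> (len(lo)=2, len(hi)=2, max(lo)=16)
Step 5: insert 30 -> lo=[9, 16, 30] hi=[32, 41] -> (len(lo)=3, len(hi)=2, max(lo)=30)
Step 6: insert 35 -> lo=[9, 16, 30] hi=[32, 35, 41] -> (len(lo)=3, len(hi)=3, max(lo)=30)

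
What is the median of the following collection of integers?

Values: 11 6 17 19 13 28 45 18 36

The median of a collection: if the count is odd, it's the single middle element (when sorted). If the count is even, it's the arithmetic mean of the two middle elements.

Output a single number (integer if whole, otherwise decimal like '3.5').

Answer: 18

Derivation:
Step 1: insert 11 -> lo=[11] (size 1, max 11) hi=[] (size 0) -> median=11
Step 2: insert 6 -> lo=[6] (size 1, max 6) hi=[11] (size 1, min 11) -> median=8.5
Step 3: insert 17 -> lo=[6, 11] (size 2, max 11) hi=[17] (size 1, min 17) -> median=11
Step 4: insert 19 -> lo=[6, 11] (size 2, max 11) hi=[17, 19] (size 2, min 17) -> median=14
Step 5: insert 13 -> lo=[6, 11, 13] (size 3, max 13) hi=[17, 19] (size 2, min 17) -> median=13
Step 6: insert 28 -> lo=[6, 11, 13] (size 3, max 13) hi=[17, 19, 28] (size 3, min 17) -> median=15
Step 7: insert 45 -> lo=[6, 11, 13, 17] (size 4, max 17) hi=[19, 28, 45] (size 3, min 19) -> median=17
Step 8: insert 18 -> lo=[6, 11, 13, 17] (size 4, max 17) hi=[18, 19, 28, 45] (size 4, min 18) -> median=17.5
Step 9: insert 36 -> lo=[6, 11, 13, 17, 18] (size 5, max 18) hi=[19, 28, 36, 45] (size 4, min 19) -> median=18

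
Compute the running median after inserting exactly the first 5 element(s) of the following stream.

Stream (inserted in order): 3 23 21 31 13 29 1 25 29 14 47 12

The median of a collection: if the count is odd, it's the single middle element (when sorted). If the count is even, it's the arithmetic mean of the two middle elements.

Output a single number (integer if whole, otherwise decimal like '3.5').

Step 1: insert 3 -> lo=[3] (size 1, max 3) hi=[] (size 0) -> median=3
Step 2: insert 23 -> lo=[3] (size 1, max 3) hi=[23] (size 1, min 23) -> median=13
Step 3: insert 21 -> lo=[3, 21] (size 2, max 21) hi=[23] (size 1, min 23) -> median=21
Step 4: insert 31 -> lo=[3, 21] (size 2, max 21) hi=[23, 31] (size 2, min 23) -> median=22
Step 5: insert 13 -> lo=[3, 13, 21] (size 3, max 21) hi=[23, 31] (size 2, min 23) -> median=21

Answer: 21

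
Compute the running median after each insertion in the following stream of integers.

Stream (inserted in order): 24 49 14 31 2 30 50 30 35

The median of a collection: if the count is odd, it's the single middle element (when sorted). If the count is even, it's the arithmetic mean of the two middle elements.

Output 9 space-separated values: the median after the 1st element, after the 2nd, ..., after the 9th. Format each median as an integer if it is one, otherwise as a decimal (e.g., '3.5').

Answer: 24 36.5 24 27.5 24 27 30 30 30

Derivation:
Step 1: insert 24 -> lo=[24] (size 1, max 24) hi=[] (size 0) -> median=24
Step 2: insert 49 -> lo=[24] (size 1, max 24) hi=[49] (size 1, min 49) -> median=36.5
Step 3: insert 14 -> lo=[14, 24] (size 2, max 24) hi=[49] (size 1, min 49) -> median=24
Step 4: insert 31 -> lo=[14, 24] (size 2, max 24) hi=[31, 49] (size 2, min 31) -> median=27.5
Step 5: insert 2 -> lo=[2, 14, 24] (size 3, max 24) hi=[31, 49] (size 2, min 31) -> median=24
Step 6: insert 30 -> lo=[2, 14, 24] (size 3, max 24) hi=[30, 31, 49] (size 3, min 30) -> median=27
Step 7: insert 50 -> lo=[2, 14, 24, 30] (size 4, max 30) hi=[31, 49, 50] (size 3, min 31) -> median=30
Step 8: insert 30 -> lo=[2, 14, 24, 30] (size 4, max 30) hi=[30, 31, 49, 50] (size 4, min 30) -> median=30
Step 9: insert 35 -> lo=[2, 14, 24, 30, 30] (size 5, max 30) hi=[31, 35, 49, 50] (size 4, min 31) -> median=30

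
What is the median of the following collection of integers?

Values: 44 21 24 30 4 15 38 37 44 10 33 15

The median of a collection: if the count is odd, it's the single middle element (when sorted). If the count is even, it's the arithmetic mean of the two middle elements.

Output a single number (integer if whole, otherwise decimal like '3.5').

Answer: 27

Derivation:
Step 1: insert 44 -> lo=[44] (size 1, max 44) hi=[] (size 0) -> median=44
Step 2: insert 21 -> lo=[21] (size 1, max 21) hi=[44] (size 1, min 44) -> median=32.5
Step 3: insert 24 -> lo=[21, 24] (size 2, max 24) hi=[44] (size 1, min 44) -> median=24
Step 4: insert 30 -> lo=[21, 24] (size 2, max 24) hi=[30, 44] (size 2, min 30) -> median=27
Step 5: insert 4 -> lo=[4, 21, 24] (size 3, max 24) hi=[30, 44] (size 2, min 30) -> median=24
Step 6: insert 15 -> lo=[4, 15, 21] (size 3, max 21) hi=[24, 30, 44] (size 3, min 24) -> median=22.5
Step 7: insert 38 -> lo=[4, 15, 21, 24] (size 4, max 24) hi=[30, 38, 44] (size 3, min 30) -> median=24
Step 8: insert 37 -> lo=[4, 15, 21, 24] (size 4, max 24) hi=[30, 37, 38, 44] (size 4, min 30) -> median=27
Step 9: insert 44 -> lo=[4, 15, 21, 24, 30] (size 5, max 30) hi=[37, 38, 44, 44] (size 4, min 37) -> median=30
Step 10: insert 10 -> lo=[4, 10, 15, 21, 24] (size 5, max 24) hi=[30, 37, 38, 44, 44] (size 5, min 30) -> median=27
Step 11: insert 33 -> lo=[4, 10, 15, 21, 24, 30] (size 6, max 30) hi=[33, 37, 38, 44, 44] (size 5, min 33) -> median=30
Step 12: insert 15 -> lo=[4, 10, 15, 15, 21, 24] (size 6, max 24) hi=[30, 33, 37, 38, 44, 44] (size 6, min 30) -> median=27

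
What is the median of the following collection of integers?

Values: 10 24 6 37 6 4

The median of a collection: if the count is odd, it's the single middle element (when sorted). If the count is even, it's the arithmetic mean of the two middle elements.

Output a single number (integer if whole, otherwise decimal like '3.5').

Step 1: insert 10 -> lo=[10] (size 1, max 10) hi=[] (size 0) -> median=10
Step 2: insert 24 -> lo=[10] (size 1, max 10) hi=[24] (size 1, min 24) -> median=17
Step 3: insert 6 -> lo=[6, 10] (size 2, max 10) hi=[24] (size 1, min 24) -> median=10
Step 4: insert 37 -> lo=[6, 10] (size 2, max 10) hi=[24, 37] (size 2, min 24) -> median=17
Step 5: insert 6 -> lo=[6, 6, 10] (size 3, max 10) hi=[24, 37] (size 2, min 24) -> median=10
Step 6: insert 4 -> lo=[4, 6, 6] (size 3, max 6) hi=[10, 24, 37] (size 3, min 10) -> median=8

Answer: 8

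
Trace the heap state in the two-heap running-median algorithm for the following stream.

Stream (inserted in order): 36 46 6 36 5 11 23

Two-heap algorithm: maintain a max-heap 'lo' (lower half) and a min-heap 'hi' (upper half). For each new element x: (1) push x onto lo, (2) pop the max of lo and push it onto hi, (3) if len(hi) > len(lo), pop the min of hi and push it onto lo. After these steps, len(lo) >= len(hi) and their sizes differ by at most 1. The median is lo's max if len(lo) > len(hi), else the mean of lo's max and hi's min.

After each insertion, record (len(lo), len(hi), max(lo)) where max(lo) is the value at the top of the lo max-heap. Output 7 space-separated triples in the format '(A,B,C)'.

Step 1: insert 36 -> lo=[36] hi=[] -> (len(lo)=1, len(hi)=0, max(lo)=36)
Step 2: insert 46 -> lo=[36] hi=[46] -> (len(lo)=1, len(hi)=1, max(lo)=36)
Step 3: insert 6 -> lo=[6, 36] hi=[46] -> (len(lo)=2, len(hi)=1, max(lo)=36)
Step 4: insert 36 -> lo=[6, 36] hi=[36, 46] -> (len(lo)=2, len(hi)=2, max(lo)=36)
Step 5: insert 5 -> lo=[5, 6, 36] hi=[36, 46] -> (len(lo)=3, len(hi)=2, max(lo)=36)
Step 6: insert 11 -> lo=[5, 6, 11] hi=[36, 36, 46] -> (len(lo)=3, len(hi)=3, max(lo)=11)
Step 7: insert 23 -> lo=[5, 6, 11, 23] hi=[36, 36, 46] -> (len(lo)=4, len(hi)=3, max(lo)=23)

Answer: (1,0,36) (1,1,36) (2,1,36) (2,2,36) (3,2,36) (3,3,11) (4,3,23)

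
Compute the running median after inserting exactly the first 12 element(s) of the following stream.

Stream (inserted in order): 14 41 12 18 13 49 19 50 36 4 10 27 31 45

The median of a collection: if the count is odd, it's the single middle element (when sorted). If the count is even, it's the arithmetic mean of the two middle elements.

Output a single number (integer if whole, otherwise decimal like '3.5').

Answer: 18.5

Derivation:
Step 1: insert 14 -> lo=[14] (size 1, max 14) hi=[] (size 0) -> median=14
Step 2: insert 41 -> lo=[14] (size 1, max 14) hi=[41] (size 1, min 41) -> median=27.5
Step 3: insert 12 -> lo=[12, 14] (size 2, max 14) hi=[41] (size 1, min 41) -> median=14
Step 4: insert 18 -> lo=[12, 14] (size 2, max 14) hi=[18, 41] (size 2, min 18) -> median=16
Step 5: insert 13 -> lo=[12, 13, 14] (size 3, max 14) hi=[18, 41] (size 2, min 18) -> median=14
Step 6: insert 49 -> lo=[12, 13, 14] (size 3, max 14) hi=[18, 41, 49] (size 3, min 18) -> median=16
Step 7: insert 19 -> lo=[12, 13, 14, 18] (size 4, max 18) hi=[19, 41, 49] (size 3, min 19) -> median=18
Step 8: insert 50 -> lo=[12, 13, 14, 18] (size 4, max 18) hi=[19, 41, 49, 50] (size 4, min 19) -> median=18.5
Step 9: insert 36 -> lo=[12, 13, 14, 18, 19] (size 5, max 19) hi=[36, 41, 49, 50] (size 4, min 36) -> median=19
Step 10: insert 4 -> lo=[4, 12, 13, 14, 18] (size 5, max 18) hi=[19, 36, 41, 49, 50] (size 5, min 19) -> median=18.5
Step 11: insert 10 -> lo=[4, 10, 12, 13, 14, 18] (size 6, max 18) hi=[19, 36, 41, 49, 50] (size 5, min 19) -> median=18
Step 12: insert 27 -> lo=[4, 10, 12, 13, 14, 18] (size 6, max 18) hi=[19, 27, 36, 41, 49, 50] (size 6, min 19) -> median=18.5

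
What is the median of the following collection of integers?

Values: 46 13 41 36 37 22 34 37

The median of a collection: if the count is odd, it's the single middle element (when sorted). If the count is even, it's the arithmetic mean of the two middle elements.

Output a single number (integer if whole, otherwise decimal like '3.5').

Step 1: insert 46 -> lo=[46] (size 1, max 46) hi=[] (size 0) -> median=46
Step 2: insert 13 -> lo=[13] (size 1, max 13) hi=[46] (size 1, min 46) -> median=29.5
Step 3: insert 41 -> lo=[13, 41] (size 2, max 41) hi=[46] (size 1, min 46) -> median=41
Step 4: insert 36 -> lo=[13, 36] (size 2, max 36) hi=[41, 46] (size 2, min 41) -> median=38.5
Step 5: insert 37 -> lo=[13, 36, 37] (size 3, max 37) hi=[41, 46] (size 2, min 41) -> median=37
Step 6: insert 22 -> lo=[13, 22, 36] (size 3, max 36) hi=[37, 41, 46] (size 3, min 37) -> median=36.5
Step 7: insert 34 -> lo=[13, 22, 34, 36] (size 4, max 36) hi=[37, 41, 46] (size 3, min 37) -> median=36
Step 8: insert 37 -> lo=[13, 22, 34, 36] (size 4, max 36) hi=[37, 37, 41, 46] (size 4, min 37) -> median=36.5

Answer: 36.5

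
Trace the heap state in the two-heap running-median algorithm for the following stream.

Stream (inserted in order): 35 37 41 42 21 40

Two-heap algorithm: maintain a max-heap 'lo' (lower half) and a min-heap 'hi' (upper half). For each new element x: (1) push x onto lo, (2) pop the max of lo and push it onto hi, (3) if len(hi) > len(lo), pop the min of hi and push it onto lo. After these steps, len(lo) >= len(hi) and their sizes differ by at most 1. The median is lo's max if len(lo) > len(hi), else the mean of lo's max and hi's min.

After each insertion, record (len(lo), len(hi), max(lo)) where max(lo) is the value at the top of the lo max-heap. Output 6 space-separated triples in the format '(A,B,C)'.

Step 1: insert 35 -> lo=[35] hi=[] -> (len(lo)=1, len(hi)=0, max(lo)=35)
Step 2: insert 37 -> lo=[35] hi=[37] -> (len(lo)=1, len(hi)=1, max(lo)=35)
Step 3: insert 41 -> lo=[35, 37] hi=[41] -> (len(lo)=2, len(hi)=1, max(lo)=37)
Step 4: insert 42 -> lo=[35, 37] hi=[41, 42] -> (len(lo)=2, len(hi)=2, max(lo)=37)
Step 5: insert 21 -> lo=[21, 35, 37] hi=[41, 42] -> (len(lo)=3, len(hi)=2, max(lo)=37)
Step 6: insert 40 -> lo=[21, 35, 37] hi=[40, 41, 42] -> (len(lo)=3, len(hi)=3, max(lo)=37)

Answer: (1,0,35) (1,1,35) (2,1,37) (2,2,37) (3,2,37) (3,3,37)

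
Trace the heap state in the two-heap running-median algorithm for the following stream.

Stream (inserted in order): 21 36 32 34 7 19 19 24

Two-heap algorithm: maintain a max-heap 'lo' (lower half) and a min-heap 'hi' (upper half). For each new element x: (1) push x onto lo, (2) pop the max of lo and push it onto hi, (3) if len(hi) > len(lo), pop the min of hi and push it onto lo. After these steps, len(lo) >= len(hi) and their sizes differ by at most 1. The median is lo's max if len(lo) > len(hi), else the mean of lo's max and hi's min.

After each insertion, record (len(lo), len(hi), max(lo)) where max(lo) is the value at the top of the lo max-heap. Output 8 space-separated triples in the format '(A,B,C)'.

Step 1: insert 21 -> lo=[21] hi=[] -> (len(lo)=1, len(hi)=0, max(lo)=21)
Step 2: insert 36 -> lo=[21] hi=[36] -> (len(lo)=1, len(hi)=1, max(lo)=21)
Step 3: insert 32 -> lo=[21, 32] hi=[36] -> (len(lo)=2, len(hi)=1, max(lo)=32)
Step 4: insert 34 -> lo=[21, 32] hi=[34, 36] -> (len(lo)=2, len(hi)=2, max(lo)=32)
Step 5: insert 7 -> lo=[7, 21, 32] hi=[34, 36] -> (len(lo)=3, len(hi)=2, max(lo)=32)
Step 6: insert 19 -> lo=[7, 19, 21] hi=[32, 34, 36] -> (len(lo)=3, len(hi)=3, max(lo)=21)
Step 7: insert 19 -> lo=[7, 19, 19, 21] hi=[32, 34, 36] -> (len(lo)=4, len(hi)=3, max(lo)=21)
Step 8: insert 24 -> lo=[7, 19, 19, 21] hi=[24, 32, 34, 36] -> (len(lo)=4, len(hi)=4, max(lo)=21)

Answer: (1,0,21) (1,1,21) (2,1,32) (2,2,32) (3,2,32) (3,3,21) (4,3,21) (4,4,21)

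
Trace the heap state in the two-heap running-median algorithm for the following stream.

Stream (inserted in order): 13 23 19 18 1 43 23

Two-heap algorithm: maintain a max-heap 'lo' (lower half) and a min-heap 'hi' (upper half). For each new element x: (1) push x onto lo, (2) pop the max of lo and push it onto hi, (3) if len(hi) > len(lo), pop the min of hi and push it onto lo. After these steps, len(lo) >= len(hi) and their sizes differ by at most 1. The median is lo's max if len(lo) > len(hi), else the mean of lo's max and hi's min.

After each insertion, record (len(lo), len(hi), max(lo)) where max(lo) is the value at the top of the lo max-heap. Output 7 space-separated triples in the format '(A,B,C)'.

Step 1: insert 13 -> lo=[13] hi=[] -> (len(lo)=1, len(hi)=0, max(lo)=13)
Step 2: insert 23 -> lo=[13] hi=[23] -> (len(lo)=1, len(hi)=1, max(lo)=13)
Step 3: insert 19 -> lo=[13, 19] hi=[23] -> (len(lo)=2, len(hi)=1, max(lo)=19)
Step 4: insert 18 -> lo=[13, 18] hi=[19, 23] -> (len(lo)=2, len(hi)=2, max(lo)=18)
Step 5: insert 1 -> lo=[1, 13, 18] hi=[19, 23] -> (len(lo)=3, len(hi)=2, max(lo)=18)
Step 6: insert 43 -> lo=[1, 13, 18] hi=[19, 23, 43] -> (len(lo)=3, len(hi)=3, max(lo)=18)
Step 7: insert 23 -> lo=[1, 13, 18, 19] hi=[23, 23, 43] -> (len(lo)=4, len(hi)=3, max(lo)=19)

Answer: (1,0,13) (1,1,13) (2,1,19) (2,2,18) (3,2,18) (3,3,18) (4,3,19)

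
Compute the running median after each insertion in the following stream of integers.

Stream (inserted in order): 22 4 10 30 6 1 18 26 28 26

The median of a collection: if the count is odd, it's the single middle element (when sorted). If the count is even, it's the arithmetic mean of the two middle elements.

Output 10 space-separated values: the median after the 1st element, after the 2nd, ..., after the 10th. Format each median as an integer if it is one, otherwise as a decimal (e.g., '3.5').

Answer: 22 13 10 16 10 8 10 14 18 20

Derivation:
Step 1: insert 22 -> lo=[22] (size 1, max 22) hi=[] (size 0) -> median=22
Step 2: insert 4 -> lo=[4] (size 1, max 4) hi=[22] (size 1, min 22) -> median=13
Step 3: insert 10 -> lo=[4, 10] (size 2, max 10) hi=[22] (size 1, min 22) -> median=10
Step 4: insert 30 -> lo=[4, 10] (size 2, max 10) hi=[22, 30] (size 2, min 22) -> median=16
Step 5: insert 6 -> lo=[4, 6, 10] (size 3, max 10) hi=[22, 30] (size 2, min 22) -> median=10
Step 6: insert 1 -> lo=[1, 4, 6] (size 3, max 6) hi=[10, 22, 30] (size 3, min 10) -> median=8
Step 7: insert 18 -> lo=[1, 4, 6, 10] (size 4, max 10) hi=[18, 22, 30] (size 3, min 18) -> median=10
Step 8: insert 26 -> lo=[1, 4, 6, 10] (size 4, max 10) hi=[18, 22, 26, 30] (size 4, min 18) -> median=14
Step 9: insert 28 -> lo=[1, 4, 6, 10, 18] (size 5, max 18) hi=[22, 26, 28, 30] (size 4, min 22) -> median=18
Step 10: insert 26 -> lo=[1, 4, 6, 10, 18] (size 5, max 18) hi=[22, 26, 26, 28, 30] (size 5, min 22) -> median=20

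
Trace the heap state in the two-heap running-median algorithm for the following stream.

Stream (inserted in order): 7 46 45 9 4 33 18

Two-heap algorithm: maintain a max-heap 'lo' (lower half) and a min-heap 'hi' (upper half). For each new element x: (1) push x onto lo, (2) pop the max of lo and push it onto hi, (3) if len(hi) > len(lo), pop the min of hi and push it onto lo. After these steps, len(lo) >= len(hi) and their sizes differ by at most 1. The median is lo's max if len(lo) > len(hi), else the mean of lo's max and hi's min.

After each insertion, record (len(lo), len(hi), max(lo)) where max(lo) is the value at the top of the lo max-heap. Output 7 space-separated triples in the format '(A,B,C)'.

Answer: (1,0,7) (1,1,7) (2,1,45) (2,2,9) (3,2,9) (3,3,9) (4,3,18)

Derivation:
Step 1: insert 7 -> lo=[7] hi=[] -> (len(lo)=1, len(hi)=0, max(lo)=7)
Step 2: insert 46 -> lo=[7] hi=[46] -> (len(lo)=1, len(hi)=1, max(lo)=7)
Step 3: insert 45 -> lo=[7, 45] hi=[46] -> (len(lo)=2, len(hi)=1, max(lo)=45)
Step 4: insert 9 -> lo=[7, 9] hi=[45, 46] -> (len(lo)=2, len(hi)=2, max(lo)=9)
Step 5: insert 4 -> lo=[4, 7, 9] hi=[45, 46] -> (len(lo)=3, len(hi)=2, max(lo)=9)
Step 6: insert 33 -> lo=[4, 7, 9] hi=[33, 45, 46] -> (len(lo)=3, len(hi)=3, max(lo)=9)
Step 7: insert 18 -> lo=[4, 7, 9, 18] hi=[33, 45, 46] -> (len(lo)=4, len(hi)=3, max(lo)=18)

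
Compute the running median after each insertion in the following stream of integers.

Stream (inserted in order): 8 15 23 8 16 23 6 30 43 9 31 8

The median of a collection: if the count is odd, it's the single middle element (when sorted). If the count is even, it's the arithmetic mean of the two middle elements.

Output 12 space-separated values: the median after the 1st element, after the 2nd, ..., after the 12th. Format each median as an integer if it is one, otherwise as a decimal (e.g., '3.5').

Answer: 8 11.5 15 11.5 15 15.5 15 15.5 16 15.5 16 15.5

Derivation:
Step 1: insert 8 -> lo=[8] (size 1, max 8) hi=[] (size 0) -> median=8
Step 2: insert 15 -> lo=[8] (size 1, max 8) hi=[15] (size 1, min 15) -> median=11.5
Step 3: insert 23 -> lo=[8, 15] (size 2, max 15) hi=[23] (size 1, min 23) -> median=15
Step 4: insert 8 -> lo=[8, 8] (size 2, max 8) hi=[15, 23] (size 2, min 15) -> median=11.5
Step 5: insert 16 -> lo=[8, 8, 15] (size 3, max 15) hi=[16, 23] (size 2, min 16) -> median=15
Step 6: insert 23 -> lo=[8, 8, 15] (size 3, max 15) hi=[16, 23, 23] (size 3, min 16) -> median=15.5
Step 7: insert 6 -> lo=[6, 8, 8, 15] (size 4, max 15) hi=[16, 23, 23] (size 3, min 16) -> median=15
Step 8: insert 30 -> lo=[6, 8, 8, 15] (size 4, max 15) hi=[16, 23, 23, 30] (size 4, min 16) -> median=15.5
Step 9: insert 43 -> lo=[6, 8, 8, 15, 16] (size 5, max 16) hi=[23, 23, 30, 43] (size 4, min 23) -> median=16
Step 10: insert 9 -> lo=[6, 8, 8, 9, 15] (size 5, max 15) hi=[16, 23, 23, 30, 43] (size 5, min 16) -> median=15.5
Step 11: insert 31 -> lo=[6, 8, 8, 9, 15, 16] (size 6, max 16) hi=[23, 23, 30, 31, 43] (size 5, min 23) -> median=16
Step 12: insert 8 -> lo=[6, 8, 8, 8, 9, 15] (size 6, max 15) hi=[16, 23, 23, 30, 31, 43] (size 6, min 16) -> median=15.5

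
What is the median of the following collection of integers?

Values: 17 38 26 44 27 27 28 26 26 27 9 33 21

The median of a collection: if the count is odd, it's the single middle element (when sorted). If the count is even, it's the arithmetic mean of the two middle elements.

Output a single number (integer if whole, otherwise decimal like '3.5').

Step 1: insert 17 -> lo=[17] (size 1, max 17) hi=[] (size 0) -> median=17
Step 2: insert 38 -> lo=[17] (size 1, max 17) hi=[38] (size 1, min 38) -> median=27.5
Step 3: insert 26 -> lo=[17, 26] (size 2, max 26) hi=[38] (size 1, min 38) -> median=26
Step 4: insert 44 -> lo=[17, 26] (size 2, max 26) hi=[38, 44] (size 2, min 38) -> median=32
Step 5: insert 27 -> lo=[17, 26, 27] (size 3, max 27) hi=[38, 44] (size 2, min 38) -> median=27
Step 6: insert 27 -> lo=[17, 26, 27] (size 3, max 27) hi=[27, 38, 44] (size 3, min 27) -> median=27
Step 7: insert 28 -> lo=[17, 26, 27, 27] (size 4, max 27) hi=[28, 38, 44] (size 3, min 28) -> median=27
Step 8: insert 26 -> lo=[17, 26, 26, 27] (size 4, max 27) hi=[27, 28, 38, 44] (size 4, min 27) -> median=27
Step 9: insert 26 -> lo=[17, 26, 26, 26, 27] (size 5, max 27) hi=[27, 28, 38, 44] (size 4, min 27) -> median=27
Step 10: insert 27 -> lo=[17, 26, 26, 26, 27] (size 5, max 27) hi=[27, 27, 28, 38, 44] (size 5, min 27) -> median=27
Step 11: insert 9 -> lo=[9, 17, 26, 26, 26, 27] (size 6, max 27) hi=[27, 27, 28, 38, 44] (size 5, min 27) -> median=27
Step 12: insert 33 -> lo=[9, 17, 26, 26, 26, 27] (size 6, max 27) hi=[27, 27, 28, 33, 38, 44] (size 6, min 27) -> median=27
Step 13: insert 21 -> lo=[9, 17, 21, 26, 26, 26, 27] (size 7, max 27) hi=[27, 27, 28, 33, 38, 44] (size 6, min 27) -> median=27

Answer: 27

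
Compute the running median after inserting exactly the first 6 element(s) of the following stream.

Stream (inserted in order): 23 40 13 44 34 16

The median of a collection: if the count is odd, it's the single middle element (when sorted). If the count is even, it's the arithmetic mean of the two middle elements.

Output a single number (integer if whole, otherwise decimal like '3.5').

Answer: 28.5

Derivation:
Step 1: insert 23 -> lo=[23] (size 1, max 23) hi=[] (size 0) -> median=23
Step 2: insert 40 -> lo=[23] (size 1, max 23) hi=[40] (size 1, min 40) -> median=31.5
Step 3: insert 13 -> lo=[13, 23] (size 2, max 23) hi=[40] (size 1, min 40) -> median=23
Step 4: insert 44 -> lo=[13, 23] (size 2, max 23) hi=[40, 44] (size 2, min 40) -> median=31.5
Step 5: insert 34 -> lo=[13, 23, 34] (size 3, max 34) hi=[40, 44] (size 2, min 40) -> median=34
Step 6: insert 16 -> lo=[13, 16, 23] (size 3, max 23) hi=[34, 40, 44] (size 3, min 34) -> median=28.5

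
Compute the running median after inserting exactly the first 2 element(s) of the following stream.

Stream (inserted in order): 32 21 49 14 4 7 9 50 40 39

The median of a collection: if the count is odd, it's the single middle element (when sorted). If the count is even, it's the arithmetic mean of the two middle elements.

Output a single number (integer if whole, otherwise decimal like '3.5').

Answer: 26.5

Derivation:
Step 1: insert 32 -> lo=[32] (size 1, max 32) hi=[] (size 0) -> median=32
Step 2: insert 21 -> lo=[21] (size 1, max 21) hi=[32] (size 1, min 32) -> median=26.5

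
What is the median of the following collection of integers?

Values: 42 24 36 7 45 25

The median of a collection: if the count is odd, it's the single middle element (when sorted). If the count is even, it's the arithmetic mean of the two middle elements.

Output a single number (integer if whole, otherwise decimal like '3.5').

Step 1: insert 42 -> lo=[42] (size 1, max 42) hi=[] (size 0) -> median=42
Step 2: insert 24 -> lo=[24] (size 1, max 24) hi=[42] (size 1, min 42) -> median=33
Step 3: insert 36 -> lo=[24, 36] (size 2, max 36) hi=[42] (size 1, min 42) -> median=36
Step 4: insert 7 -> lo=[7, 24] (size 2, max 24) hi=[36, 42] (size 2, min 36) -> median=30
Step 5: insert 45 -> lo=[7, 24, 36] (size 3, max 36) hi=[42, 45] (size 2, min 42) -> median=36
Step 6: insert 25 -> lo=[7, 24, 25] (size 3, max 25) hi=[36, 42, 45] (size 3, min 36) -> median=30.5

Answer: 30.5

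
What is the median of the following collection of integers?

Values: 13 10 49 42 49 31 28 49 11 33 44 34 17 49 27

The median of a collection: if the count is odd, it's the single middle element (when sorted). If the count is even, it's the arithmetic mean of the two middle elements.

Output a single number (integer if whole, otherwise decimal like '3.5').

Step 1: insert 13 -> lo=[13] (size 1, max 13) hi=[] (size 0) -> median=13
Step 2: insert 10 -> lo=[10] (size 1, max 10) hi=[13] (size 1, min 13) -> median=11.5
Step 3: insert 49 -> lo=[10, 13] (size 2, max 13) hi=[49] (size 1, min 49) -> median=13
Step 4: insert 42 -> lo=[10, 13] (size 2, max 13) hi=[42, 49] (size 2, min 42) -> median=27.5
Step 5: insert 49 -> lo=[10, 13, 42] (size 3, max 42) hi=[49, 49] (size 2, min 49) -> median=42
Step 6: insert 31 -> lo=[10, 13, 31] (size 3, max 31) hi=[42, 49, 49] (size 3, min 42) -> median=36.5
Step 7: insert 28 -> lo=[10, 13, 28, 31] (size 4, max 31) hi=[42, 49, 49] (size 3, min 42) -> median=31
Step 8: insert 49 -> lo=[10, 13, 28, 31] (size 4, max 31) hi=[42, 49, 49, 49] (size 4, min 42) -> median=36.5
Step 9: insert 11 -> lo=[10, 11, 13, 28, 31] (size 5, max 31) hi=[42, 49, 49, 49] (size 4, min 42) -> median=31
Step 10: insert 33 -> lo=[10, 11, 13, 28, 31] (size 5, max 31) hi=[33, 42, 49, 49, 49] (size 5, min 33) -> median=32
Step 11: insert 44 -> lo=[10, 11, 13, 28, 31, 33] (size 6, max 33) hi=[42, 44, 49, 49, 49] (size 5, min 42) -> median=33
Step 12: insert 34 -> lo=[10, 11, 13, 28, 31, 33] (size 6, max 33) hi=[34, 42, 44, 49, 49, 49] (size 6, min 34) -> median=33.5
Step 13: insert 17 -> lo=[10, 11, 13, 17, 28, 31, 33] (size 7, max 33) hi=[34, 42, 44, 49, 49, 49] (size 6, min 34) -> median=33
Step 14: insert 49 -> lo=[10, 11, 13, 17, 28, 31, 33] (size 7, max 33) hi=[34, 42, 44, 49, 49, 49, 49] (size 7, min 34) -> median=33.5
Step 15: insert 27 -> lo=[10, 11, 13, 17, 27, 28, 31, 33] (size 8, max 33) hi=[34, 42, 44, 49, 49, 49, 49] (size 7, min 34) -> median=33

Answer: 33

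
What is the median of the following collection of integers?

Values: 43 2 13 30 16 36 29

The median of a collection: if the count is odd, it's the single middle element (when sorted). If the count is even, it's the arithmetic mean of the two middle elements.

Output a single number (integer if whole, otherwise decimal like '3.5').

Step 1: insert 43 -> lo=[43] (size 1, max 43) hi=[] (size 0) -> median=43
Step 2: insert 2 -> lo=[2] (size 1, max 2) hi=[43] (size 1, min 43) -> median=22.5
Step 3: insert 13 -> lo=[2, 13] (size 2, max 13) hi=[43] (size 1, min 43) -> median=13
Step 4: insert 30 -> lo=[2, 13] (size 2, max 13) hi=[30, 43] (size 2, min 30) -> median=21.5
Step 5: insert 16 -> lo=[2, 13, 16] (size 3, max 16) hi=[30, 43] (size 2, min 30) -> median=16
Step 6: insert 36 -> lo=[2, 13, 16] (size 3, max 16) hi=[30, 36, 43] (size 3, min 30) -> median=23
Step 7: insert 29 -> lo=[2, 13, 16, 29] (size 4, max 29) hi=[30, 36, 43] (size 3, min 30) -> median=29

Answer: 29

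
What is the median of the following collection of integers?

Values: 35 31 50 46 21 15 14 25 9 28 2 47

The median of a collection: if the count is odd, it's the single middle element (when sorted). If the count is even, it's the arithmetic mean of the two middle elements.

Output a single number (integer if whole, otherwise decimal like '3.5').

Answer: 26.5

Derivation:
Step 1: insert 35 -> lo=[35] (size 1, max 35) hi=[] (size 0) -> median=35
Step 2: insert 31 -> lo=[31] (size 1, max 31) hi=[35] (size 1, min 35) -> median=33
Step 3: insert 50 -> lo=[31, 35] (size 2, max 35) hi=[50] (size 1, min 50) -> median=35
Step 4: insert 46 -> lo=[31, 35] (size 2, max 35) hi=[46, 50] (size 2, min 46) -> median=40.5
Step 5: insert 21 -> lo=[21, 31, 35] (size 3, max 35) hi=[46, 50] (size 2, min 46) -> median=35
Step 6: insert 15 -> lo=[15, 21, 31] (size 3, max 31) hi=[35, 46, 50] (size 3, min 35) -> median=33
Step 7: insert 14 -> lo=[14, 15, 21, 31] (size 4, max 31) hi=[35, 46, 50] (size 3, min 35) -> median=31
Step 8: insert 25 -> lo=[14, 15, 21, 25] (size 4, max 25) hi=[31, 35, 46, 50] (size 4, min 31) -> median=28
Step 9: insert 9 -> lo=[9, 14, 15, 21, 25] (size 5, max 25) hi=[31, 35, 46, 50] (size 4, min 31) -> median=25
Step 10: insert 28 -> lo=[9, 14, 15, 21, 25] (size 5, max 25) hi=[28, 31, 35, 46, 50] (size 5, min 28) -> median=26.5
Step 11: insert 2 -> lo=[2, 9, 14, 15, 21, 25] (size 6, max 25) hi=[28, 31, 35, 46, 50] (size 5, min 28) -> median=25
Step 12: insert 47 -> lo=[2, 9, 14, 15, 21, 25] (size 6, max 25) hi=[28, 31, 35, 46, 47, 50] (size 6, min 28) -> median=26.5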